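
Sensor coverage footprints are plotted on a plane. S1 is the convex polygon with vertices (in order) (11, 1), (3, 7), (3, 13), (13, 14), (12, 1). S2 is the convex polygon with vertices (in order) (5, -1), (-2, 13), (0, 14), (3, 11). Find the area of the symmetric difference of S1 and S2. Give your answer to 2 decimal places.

123.95

|S1| = 94.5, |S2| = 32.5, |S1∩S2| = 1.5238.
|S1 △ S2| = |S1| + |S2| − 2·|S1∩S2| = 94.5 + 32.5 − 3.0476 = 123.95.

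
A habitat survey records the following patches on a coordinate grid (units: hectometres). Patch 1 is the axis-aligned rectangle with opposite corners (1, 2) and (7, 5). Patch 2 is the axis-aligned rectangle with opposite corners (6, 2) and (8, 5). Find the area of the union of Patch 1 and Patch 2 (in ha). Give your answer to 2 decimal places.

By inclusion–exclusion:
Individual areas: |Patch 1| = 18, |Patch 2| = 6.
|Patch 1∩Patch 2|: x∈[6,7], y∈[2,5] → 1·3 = 3.
|Patch 1 ∪ Patch 2| = 24 − 3 = 21.00.

21.00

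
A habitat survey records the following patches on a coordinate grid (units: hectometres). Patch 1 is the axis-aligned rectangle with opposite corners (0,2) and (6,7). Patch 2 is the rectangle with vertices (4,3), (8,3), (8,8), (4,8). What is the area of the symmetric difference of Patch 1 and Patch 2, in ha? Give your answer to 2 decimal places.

|Patch 1∩Patch 2|: x∈[4,6], y∈[3,7] → 2·4 = 8.
|Patch 1 △ Patch 2| = |Patch 1| + |Patch 2| − 2·|Patch 1∩Patch 2| = 30 + 20 − 16 = 34.00.

34.00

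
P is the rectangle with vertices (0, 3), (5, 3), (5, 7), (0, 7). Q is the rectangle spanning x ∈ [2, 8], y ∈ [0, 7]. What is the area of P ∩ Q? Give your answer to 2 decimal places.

12.00

|P∩Q|: x∈[2,5], y∈[3,7] → 3·4 = 12.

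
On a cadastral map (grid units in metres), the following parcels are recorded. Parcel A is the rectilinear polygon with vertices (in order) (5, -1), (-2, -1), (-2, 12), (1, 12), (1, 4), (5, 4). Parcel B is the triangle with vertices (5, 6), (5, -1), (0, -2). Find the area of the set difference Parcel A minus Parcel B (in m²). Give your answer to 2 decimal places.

|Parcel A| = 59, |Parcel A∩Parcel B| = 14.0625.
|Parcel A ∖ Parcel B| = |Parcel A| − |Parcel A∩Parcel B| = 59 − 14.0625 = 44.94.

44.94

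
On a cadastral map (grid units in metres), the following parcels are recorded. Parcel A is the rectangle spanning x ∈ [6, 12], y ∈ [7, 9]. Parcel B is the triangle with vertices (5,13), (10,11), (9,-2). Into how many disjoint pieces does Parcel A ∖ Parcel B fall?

2

Parcel A ∖ Parcel B splits into 2 disjoint pieces (area 4.4615, area 0.6667).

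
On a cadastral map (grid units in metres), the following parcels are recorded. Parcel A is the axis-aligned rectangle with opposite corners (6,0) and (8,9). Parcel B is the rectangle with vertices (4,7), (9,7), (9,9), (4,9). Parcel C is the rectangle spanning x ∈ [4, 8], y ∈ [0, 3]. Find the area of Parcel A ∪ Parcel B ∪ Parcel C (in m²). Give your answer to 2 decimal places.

30.00

By inclusion–exclusion:
Individual areas: |Parcel A| = 18, |Parcel B| = 10, |Parcel C| = 12.
|Parcel A∩Parcel B|: x∈[6,8], y∈[7,9] → 2·2 = 4.
|Parcel A∩Parcel C|: x∈[6,8], y∈[0,3] → 2·3 = 6.
|Parcel B∩Parcel C| = 0 (no overlap).
|Parcel A∩Parcel B∩Parcel C| = 0.
|Parcel A ∪ Parcel B ∪ Parcel C| = 40 − 10 + 0 = 30.00.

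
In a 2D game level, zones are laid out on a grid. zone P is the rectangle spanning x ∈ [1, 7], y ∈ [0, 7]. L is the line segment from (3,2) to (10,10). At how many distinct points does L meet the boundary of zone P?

The segment meets the boundary at (7,6.571).

1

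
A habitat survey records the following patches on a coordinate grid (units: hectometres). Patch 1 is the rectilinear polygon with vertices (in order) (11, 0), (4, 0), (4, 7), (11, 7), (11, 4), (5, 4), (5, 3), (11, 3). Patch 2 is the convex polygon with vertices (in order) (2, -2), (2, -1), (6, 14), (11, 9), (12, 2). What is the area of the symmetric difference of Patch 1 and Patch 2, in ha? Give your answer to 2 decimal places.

52.47

|Patch 1| = 43, |Patch 2| = 89, |Patch 1∩Patch 2| = 39.7667.
|Patch 1 △ Patch 2| = |Patch 1| + |Patch 2| − 2·|Patch 1∩Patch 2| = 43 + 89 − 79.5333 = 52.47.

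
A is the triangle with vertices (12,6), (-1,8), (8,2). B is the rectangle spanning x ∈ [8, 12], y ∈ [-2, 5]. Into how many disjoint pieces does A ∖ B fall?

1

A ∖ B is a single connected region.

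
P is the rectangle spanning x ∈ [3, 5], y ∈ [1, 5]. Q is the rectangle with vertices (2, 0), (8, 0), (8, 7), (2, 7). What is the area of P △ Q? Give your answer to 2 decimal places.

|P∩Q|: x∈[3,5], y∈[1,5] → 2·4 = 8.
|P △ Q| = |P| + |Q| − 2·|P∩Q| = 8 + 42 − 16 = 34.00.

34.00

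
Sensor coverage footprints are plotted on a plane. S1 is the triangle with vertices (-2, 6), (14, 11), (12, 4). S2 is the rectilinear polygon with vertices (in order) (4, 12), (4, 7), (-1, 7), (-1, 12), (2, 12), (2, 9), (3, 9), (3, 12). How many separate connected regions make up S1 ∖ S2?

S1 ∖ S2 is a single connected region.

1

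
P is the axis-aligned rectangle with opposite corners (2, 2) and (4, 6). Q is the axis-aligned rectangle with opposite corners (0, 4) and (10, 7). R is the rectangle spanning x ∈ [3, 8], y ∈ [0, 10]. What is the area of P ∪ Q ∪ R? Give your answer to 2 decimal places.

67.00

By inclusion–exclusion:
Individual areas: |P| = 8, |Q| = 30, |R| = 50.
|P∩Q|: x∈[2,4], y∈[4,6] → 2·2 = 4.
|P∩R|: x∈[3,4], y∈[2,6] → 1·4 = 4.
|Q∩R|: x∈[3,8], y∈[4,7] → 5·3 = 15.
|P∩Q∩R| = 2.
|P ∪ Q ∪ R| = 88 − 23 + 2 = 67.00.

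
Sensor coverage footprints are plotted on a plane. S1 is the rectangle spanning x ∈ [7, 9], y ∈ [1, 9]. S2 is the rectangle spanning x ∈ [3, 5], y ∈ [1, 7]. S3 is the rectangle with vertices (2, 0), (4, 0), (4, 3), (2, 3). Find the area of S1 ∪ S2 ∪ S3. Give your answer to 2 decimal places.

By inclusion–exclusion:
Individual areas: |S1| = 16, |S2| = 12, |S3| = 6.
|S1∩S2| = 0 (no overlap).
|S1∩S3| = 0 (no overlap).
|S2∩S3|: x∈[3,4], y∈[1,3] → 1·2 = 2.
|S1∩S2∩S3| = 0.
|S1 ∪ S2 ∪ S3| = 34 − 2 + 0 = 32.00.

32.00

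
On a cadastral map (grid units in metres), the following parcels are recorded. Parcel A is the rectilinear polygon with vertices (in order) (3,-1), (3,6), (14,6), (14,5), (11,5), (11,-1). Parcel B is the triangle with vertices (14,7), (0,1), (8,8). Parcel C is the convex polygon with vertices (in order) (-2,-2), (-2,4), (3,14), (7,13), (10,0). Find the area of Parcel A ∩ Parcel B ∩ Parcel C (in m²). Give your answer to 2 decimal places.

11.06

The intersection is the polygon with vertices (5.714,6), (8.615,6), (8.89,4.81), (3,2.286), (3,3.625).
By the shoelace formula its area is 11.06.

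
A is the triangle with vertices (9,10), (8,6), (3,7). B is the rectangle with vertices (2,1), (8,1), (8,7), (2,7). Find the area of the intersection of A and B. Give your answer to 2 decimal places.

2.50

The intersection is the polygon with vertices (3,7), (8,7), (8,6).
By the shoelace formula its area is 2.50.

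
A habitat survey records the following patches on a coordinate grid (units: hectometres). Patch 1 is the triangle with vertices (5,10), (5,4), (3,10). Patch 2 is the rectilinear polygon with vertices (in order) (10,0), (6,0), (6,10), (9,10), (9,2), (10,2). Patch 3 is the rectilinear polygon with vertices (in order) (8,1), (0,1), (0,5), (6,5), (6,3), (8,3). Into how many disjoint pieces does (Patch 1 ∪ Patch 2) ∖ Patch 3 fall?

2

(Patch 1 ∪ Patch 2) ∖ Patch 3 splits into 2 disjoint pieces (area 5.8333, area 28).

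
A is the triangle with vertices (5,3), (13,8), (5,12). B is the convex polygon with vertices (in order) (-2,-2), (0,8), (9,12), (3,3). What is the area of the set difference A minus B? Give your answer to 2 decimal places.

|A| = 36, |A∩B| = 7.3268.
|A ∖ B| = |A| − |A∩B| = 36 − 7.3268 = 28.67.

28.67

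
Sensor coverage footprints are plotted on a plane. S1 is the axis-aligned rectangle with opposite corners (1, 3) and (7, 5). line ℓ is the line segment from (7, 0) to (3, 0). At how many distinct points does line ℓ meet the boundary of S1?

The segment lies entirely outside S1 and never meets its boundary.

0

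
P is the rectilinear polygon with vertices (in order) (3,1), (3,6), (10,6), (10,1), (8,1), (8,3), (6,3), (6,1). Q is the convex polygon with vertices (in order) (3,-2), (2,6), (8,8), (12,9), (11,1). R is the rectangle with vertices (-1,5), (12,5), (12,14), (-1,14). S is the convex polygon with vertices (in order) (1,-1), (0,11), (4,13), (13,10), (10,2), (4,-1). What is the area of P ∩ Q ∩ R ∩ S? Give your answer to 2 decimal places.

7.00

The intersection is the polygon with vertices (10,5), (3,5), (3,6), (10,6).
By the shoelace formula its area is 7.00.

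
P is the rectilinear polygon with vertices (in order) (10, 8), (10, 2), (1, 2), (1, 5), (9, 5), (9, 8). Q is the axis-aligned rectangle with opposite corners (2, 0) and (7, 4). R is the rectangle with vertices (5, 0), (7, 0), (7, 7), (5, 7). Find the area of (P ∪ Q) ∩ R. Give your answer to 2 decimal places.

The region (P ∪ Q) ∩ R is the polygon with vertices (7,0), (5,0), (5,5), (7,5), (7,2).
By the shoelace formula its area is 10.00.

10.00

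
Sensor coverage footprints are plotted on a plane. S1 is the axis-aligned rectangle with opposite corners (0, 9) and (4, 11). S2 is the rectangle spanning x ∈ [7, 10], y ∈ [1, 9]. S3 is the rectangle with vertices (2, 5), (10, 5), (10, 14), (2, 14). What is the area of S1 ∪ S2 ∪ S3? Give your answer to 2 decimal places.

88.00

By inclusion–exclusion:
Individual areas: |S1| = 8, |S2| = 24, |S3| = 72.
|S1∩S2| = 0 (no overlap).
|S1∩S3|: x∈[2,4], y∈[9,11] → 2·2 = 4.
|S2∩S3|: x∈[7,10], y∈[5,9] → 3·4 = 12.
|S1∩S2∩S3| = 0.
|S1 ∪ S2 ∪ S3| = 104 − 16 + 0 = 88.00.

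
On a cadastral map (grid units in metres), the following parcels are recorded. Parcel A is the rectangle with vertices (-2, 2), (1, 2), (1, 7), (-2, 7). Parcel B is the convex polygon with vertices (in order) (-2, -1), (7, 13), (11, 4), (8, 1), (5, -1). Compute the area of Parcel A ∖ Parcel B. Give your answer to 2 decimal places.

|Parcel A| = 15, |Parcel A∩Parcel B| = 0.8929.
|Parcel A ∖ Parcel B| = |Parcel A| − |Parcel A∩Parcel B| = 15 − 0.8929 = 14.11.

14.11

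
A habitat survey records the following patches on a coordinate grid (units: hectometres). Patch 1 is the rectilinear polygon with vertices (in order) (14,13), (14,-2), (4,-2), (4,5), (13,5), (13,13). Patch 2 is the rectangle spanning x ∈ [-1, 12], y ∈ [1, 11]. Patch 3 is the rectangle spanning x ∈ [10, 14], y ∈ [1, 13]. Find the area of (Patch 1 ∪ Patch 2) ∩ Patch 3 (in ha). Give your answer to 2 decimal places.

The region (Patch 1 ∪ Patch 2) ∩ Patch 3 is the polygon with vertices (12,11), (12,5), (13,5), (13,13), (14,13), (14,1), (10,1), (10,11).
By the shoelace formula its area is 36.00.

36.00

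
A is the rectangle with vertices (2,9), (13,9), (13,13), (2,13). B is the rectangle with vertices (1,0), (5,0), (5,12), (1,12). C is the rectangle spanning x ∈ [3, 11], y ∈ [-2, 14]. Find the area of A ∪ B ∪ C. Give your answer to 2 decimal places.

By inclusion–exclusion:
Individual areas: |A| = 44, |B| = 48, |C| = 128.
|A∩B|: x∈[2,5], y∈[9,12] → 3·3 = 9.
|A∩C|: x∈[3,11], y∈[9,13] → 8·4 = 32.
|B∩C|: x∈[3,5], y∈[0,12] → 2·12 = 24.
|A∩B∩C| = 6.
|A ∪ B ∪ C| = 220 − 65 + 6 = 161.00.

161.00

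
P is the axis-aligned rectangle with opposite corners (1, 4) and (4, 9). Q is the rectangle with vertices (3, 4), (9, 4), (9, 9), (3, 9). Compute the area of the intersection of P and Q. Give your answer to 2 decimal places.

|P∩Q|: x∈[3,4], y∈[4,9] → 1·5 = 5.

5.00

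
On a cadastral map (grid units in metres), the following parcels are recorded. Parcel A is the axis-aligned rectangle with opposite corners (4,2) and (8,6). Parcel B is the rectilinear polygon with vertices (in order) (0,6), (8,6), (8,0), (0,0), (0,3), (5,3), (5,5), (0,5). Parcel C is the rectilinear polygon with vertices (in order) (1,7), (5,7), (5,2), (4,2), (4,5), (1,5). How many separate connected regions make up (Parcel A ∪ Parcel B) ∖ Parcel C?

(Parcel A ∪ Parcel B) ∖ Parcel C splits into 2 disjoint pieces (area 32, area 1).

2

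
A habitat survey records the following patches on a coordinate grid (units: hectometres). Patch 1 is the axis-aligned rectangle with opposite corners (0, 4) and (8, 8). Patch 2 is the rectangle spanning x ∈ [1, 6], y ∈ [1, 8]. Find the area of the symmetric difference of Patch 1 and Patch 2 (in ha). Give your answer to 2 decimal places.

|Patch 1∩Patch 2|: x∈[1,6], y∈[4,8] → 5·4 = 20.
|Patch 1 △ Patch 2| = |Patch 1| + |Patch 2| − 2·|Patch 1∩Patch 2| = 32 + 35 − 40 = 27.00.

27.00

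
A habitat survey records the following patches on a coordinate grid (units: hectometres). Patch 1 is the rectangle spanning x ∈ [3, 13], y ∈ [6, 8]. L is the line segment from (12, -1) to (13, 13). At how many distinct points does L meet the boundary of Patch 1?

2

The segment meets the boundary at (12.643,8), (12.5,6).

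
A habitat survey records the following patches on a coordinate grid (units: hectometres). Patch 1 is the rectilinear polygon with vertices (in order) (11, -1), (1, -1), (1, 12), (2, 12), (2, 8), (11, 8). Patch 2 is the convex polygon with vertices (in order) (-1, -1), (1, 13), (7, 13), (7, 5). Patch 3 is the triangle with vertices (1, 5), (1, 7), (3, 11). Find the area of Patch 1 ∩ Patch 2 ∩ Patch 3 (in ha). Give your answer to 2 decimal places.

The intersection is the polygon with vertices (2,8), (1,5), (1,7), (2,9).
By the shoelace formula its area is 1.50.

1.50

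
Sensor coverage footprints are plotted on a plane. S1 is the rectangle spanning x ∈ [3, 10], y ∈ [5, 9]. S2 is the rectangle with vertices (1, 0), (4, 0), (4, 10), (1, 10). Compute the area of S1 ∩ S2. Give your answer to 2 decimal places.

4.00

|S1∩S2|: x∈[3,4], y∈[5,9] → 1·4 = 4.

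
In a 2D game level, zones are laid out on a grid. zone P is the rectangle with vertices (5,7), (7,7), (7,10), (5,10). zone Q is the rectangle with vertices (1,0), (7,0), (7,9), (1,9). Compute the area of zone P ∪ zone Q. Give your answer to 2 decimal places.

56.00

By inclusion–exclusion:
Individual areas: |zone P| = 6, |zone Q| = 54.
|zone P∩zone Q|: x∈[5,7], y∈[7,9] → 2·2 = 4.
|zone P ∪ zone Q| = 60 − 4 = 56.00.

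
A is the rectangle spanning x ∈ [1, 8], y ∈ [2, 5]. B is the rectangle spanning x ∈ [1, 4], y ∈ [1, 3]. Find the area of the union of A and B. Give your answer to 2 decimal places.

24.00

By inclusion–exclusion:
Individual areas: |A| = 21, |B| = 6.
|A∩B|: x∈[1,4], y∈[2,3] → 3·1 = 3.
|A ∪ B| = 27 − 3 = 24.00.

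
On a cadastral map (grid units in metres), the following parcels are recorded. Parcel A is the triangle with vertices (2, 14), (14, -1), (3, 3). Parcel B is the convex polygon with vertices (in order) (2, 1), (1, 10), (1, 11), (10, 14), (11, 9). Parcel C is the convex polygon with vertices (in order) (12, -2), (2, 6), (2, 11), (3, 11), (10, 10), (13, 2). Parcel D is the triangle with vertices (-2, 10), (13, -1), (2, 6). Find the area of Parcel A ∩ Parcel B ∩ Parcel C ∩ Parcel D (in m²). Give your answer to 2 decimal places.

2.40

The intersection is the polygon with vertices (2.675,6.571), (5.74,4.324), (5.278,3.914), (2.772,5.509).
By the shoelace formula its area is 2.40.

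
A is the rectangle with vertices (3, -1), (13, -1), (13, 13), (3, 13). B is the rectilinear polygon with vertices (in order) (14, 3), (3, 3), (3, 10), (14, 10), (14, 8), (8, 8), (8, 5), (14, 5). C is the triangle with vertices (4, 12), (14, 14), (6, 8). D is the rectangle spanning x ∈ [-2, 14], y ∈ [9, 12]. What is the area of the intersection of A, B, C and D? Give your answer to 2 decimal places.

The intersection is the polygon with vertices (7.333,9), (5.5,9), (5,10), (8.667,10).
By the shoelace formula its area is 2.75.

2.75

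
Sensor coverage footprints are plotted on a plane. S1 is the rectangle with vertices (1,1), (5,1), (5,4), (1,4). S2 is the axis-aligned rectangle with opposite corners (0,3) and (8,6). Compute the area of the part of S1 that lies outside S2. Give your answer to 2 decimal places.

|S1∩S2|: x∈[1,5], y∈[3,4] → 4·1 = 4.
|S1| = 12.
|S1 ∖ S2| = |S1| − |S1∩S2| = 12 − 4 = 8.00.

8.00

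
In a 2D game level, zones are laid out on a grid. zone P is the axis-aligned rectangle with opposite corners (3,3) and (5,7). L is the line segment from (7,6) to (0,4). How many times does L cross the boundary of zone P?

The segment meets the boundary at (3,4.857), (5,5.429).

2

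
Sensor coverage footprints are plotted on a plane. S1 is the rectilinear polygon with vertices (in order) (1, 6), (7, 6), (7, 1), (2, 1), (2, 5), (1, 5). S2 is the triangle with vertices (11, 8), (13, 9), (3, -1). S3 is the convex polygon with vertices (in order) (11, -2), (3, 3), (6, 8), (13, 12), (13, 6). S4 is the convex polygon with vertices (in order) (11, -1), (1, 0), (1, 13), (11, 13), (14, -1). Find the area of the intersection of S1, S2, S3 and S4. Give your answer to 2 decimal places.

The intersection is the polygon with vertices (5.286,1.571), (7,3.5), (7,3), (5.462,1.462).
By the shoelace formula its area is 0.65.

0.65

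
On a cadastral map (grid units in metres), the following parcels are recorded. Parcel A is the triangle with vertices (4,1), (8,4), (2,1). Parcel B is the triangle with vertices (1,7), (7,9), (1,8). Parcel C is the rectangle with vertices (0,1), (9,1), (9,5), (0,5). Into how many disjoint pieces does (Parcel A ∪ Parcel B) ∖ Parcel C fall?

(Parcel A ∪ Parcel B) ∖ Parcel C is a single connected region.

1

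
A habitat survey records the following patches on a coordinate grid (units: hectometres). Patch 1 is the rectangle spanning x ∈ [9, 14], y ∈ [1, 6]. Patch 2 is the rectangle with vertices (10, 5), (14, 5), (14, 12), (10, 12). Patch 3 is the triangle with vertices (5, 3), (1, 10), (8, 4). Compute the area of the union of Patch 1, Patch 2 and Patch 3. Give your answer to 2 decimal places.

61.50

By inclusion–exclusion:
Individual areas: |Patch 1| = 25, |Patch 2| = 28, |Patch 3| = 12.5.
|Patch 1∩Patch 2|: x∈[10,14], y∈[5,6] → 4·1 = 4.
|Patch 1∩Patch 3| = 0.
|Patch 2∩Patch 3| = 0.
|Patch 1∩Patch 2∩Patch 3| = 0.
|Patch 1 ∪ Patch 2 ∪ Patch 3| = 65.5 − 4 + 0 = 61.50.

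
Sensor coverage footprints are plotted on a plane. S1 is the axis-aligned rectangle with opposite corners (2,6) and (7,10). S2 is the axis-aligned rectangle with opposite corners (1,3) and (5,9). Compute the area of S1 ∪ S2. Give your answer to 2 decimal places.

35.00

By inclusion–exclusion:
Individual areas: |S1| = 20, |S2| = 24.
|S1∩S2|: x∈[2,5], y∈[6,9] → 3·3 = 9.
|S1 ∪ S2| = 44 − 9 = 35.00.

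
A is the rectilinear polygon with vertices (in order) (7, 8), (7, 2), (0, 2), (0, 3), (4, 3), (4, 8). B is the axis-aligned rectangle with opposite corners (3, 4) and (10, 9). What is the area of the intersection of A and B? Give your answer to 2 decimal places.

12.00

The intersection is the polygon with vertices (7,4), (4,4), (4,8), (7,8).
By the shoelace formula its area is 12.00.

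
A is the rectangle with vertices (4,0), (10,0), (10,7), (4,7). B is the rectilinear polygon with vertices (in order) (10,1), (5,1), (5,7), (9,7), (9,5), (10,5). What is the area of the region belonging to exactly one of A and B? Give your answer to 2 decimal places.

14.00

|A| = 42, |B| = 28, |A∩B| = 28.
|A △ B| = |A| + |B| − 2·|A∩B| = 42 + 28 − 56 = 14.00.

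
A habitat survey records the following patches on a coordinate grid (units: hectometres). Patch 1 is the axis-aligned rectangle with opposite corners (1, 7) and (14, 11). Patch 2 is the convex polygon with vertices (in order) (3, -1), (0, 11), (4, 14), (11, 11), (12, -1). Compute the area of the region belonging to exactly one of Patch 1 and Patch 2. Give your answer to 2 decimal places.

107.17

|Patch 1| = 52, |Patch 2| = 136.5, |Patch 1∩Patch 2| = 40.6667.
|Patch 1 △ Patch 2| = |Patch 1| + |Patch 2| − 2·|Patch 1∩Patch 2| = 52 + 136.5 − 81.3333 = 107.17.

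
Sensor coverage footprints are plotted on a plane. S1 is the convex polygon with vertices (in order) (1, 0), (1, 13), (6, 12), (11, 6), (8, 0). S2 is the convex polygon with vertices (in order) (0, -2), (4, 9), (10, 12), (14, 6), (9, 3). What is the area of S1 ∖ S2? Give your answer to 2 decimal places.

37.51

|S1| = 98.5, |S1∩S2| = 60.9914.
|S1 ∖ S2| = |S1| − |S1∩S2| = 98.5 − 60.9914 = 37.51.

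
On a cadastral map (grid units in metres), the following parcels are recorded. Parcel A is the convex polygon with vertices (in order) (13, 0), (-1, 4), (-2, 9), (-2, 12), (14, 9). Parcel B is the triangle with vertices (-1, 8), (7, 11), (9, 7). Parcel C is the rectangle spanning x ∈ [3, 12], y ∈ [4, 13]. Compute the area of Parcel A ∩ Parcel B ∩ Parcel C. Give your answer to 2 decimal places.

The intersection is the polygon with vertices (9,7), (3,7.6), (3,9.5), (5.778,10.542), (7.379,10.241).
By the shoelace formula its area is 14.65.

14.65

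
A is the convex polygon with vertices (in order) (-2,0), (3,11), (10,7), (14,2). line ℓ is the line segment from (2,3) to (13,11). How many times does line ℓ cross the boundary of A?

The segment meets the boundary at (8.6,7.8).

1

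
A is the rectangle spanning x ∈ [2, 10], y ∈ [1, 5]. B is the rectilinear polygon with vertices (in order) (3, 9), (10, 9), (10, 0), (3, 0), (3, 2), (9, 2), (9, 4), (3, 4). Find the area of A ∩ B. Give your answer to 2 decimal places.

The intersection is the polygon with vertices (10,1), (3,1), (3,2), (9,2), (9,4), (3,4), (3,5), (10,5).
By the shoelace formula its area is 16.00.

16.00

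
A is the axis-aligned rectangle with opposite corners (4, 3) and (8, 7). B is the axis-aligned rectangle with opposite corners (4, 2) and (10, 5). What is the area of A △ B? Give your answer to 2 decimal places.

18.00

|A∩B|: x∈[4,8], y∈[3,5] → 4·2 = 8.
|A △ B| = |A| + |B| − 2·|A∩B| = 16 + 18 − 16 = 18.00.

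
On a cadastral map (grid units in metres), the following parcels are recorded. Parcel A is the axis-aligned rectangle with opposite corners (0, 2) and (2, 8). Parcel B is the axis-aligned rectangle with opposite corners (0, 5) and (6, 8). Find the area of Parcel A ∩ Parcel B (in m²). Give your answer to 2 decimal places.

|Parcel A∩Parcel B|: x∈[0,2], y∈[5,8] → 2·3 = 6.

6.00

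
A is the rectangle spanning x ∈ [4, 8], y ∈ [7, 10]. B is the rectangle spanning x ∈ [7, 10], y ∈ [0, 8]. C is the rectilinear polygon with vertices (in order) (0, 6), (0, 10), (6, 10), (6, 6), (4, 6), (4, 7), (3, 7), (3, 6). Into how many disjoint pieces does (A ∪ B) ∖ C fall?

(A ∪ B) ∖ C is a single connected region.

1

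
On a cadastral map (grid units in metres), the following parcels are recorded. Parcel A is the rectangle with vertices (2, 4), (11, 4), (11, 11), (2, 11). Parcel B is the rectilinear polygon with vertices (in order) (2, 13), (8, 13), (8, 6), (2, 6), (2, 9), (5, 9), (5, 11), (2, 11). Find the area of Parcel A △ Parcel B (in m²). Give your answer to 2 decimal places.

51.00

|Parcel A| = 63, |Parcel B| = 36, |Parcel A∩Parcel B| = 24.
|Parcel A △ Parcel B| = |Parcel A| + |Parcel B| − 2·|Parcel A∩Parcel B| = 63 + 36 − 48 = 51.00.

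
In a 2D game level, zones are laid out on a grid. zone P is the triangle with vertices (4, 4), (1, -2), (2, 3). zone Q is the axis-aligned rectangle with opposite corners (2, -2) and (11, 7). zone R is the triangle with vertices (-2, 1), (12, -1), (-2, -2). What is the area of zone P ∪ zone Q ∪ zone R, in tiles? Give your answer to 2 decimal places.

92.04

By inclusion–exclusion:
Individual areas: |zone P| = 4.5, |zone Q| = 81, |zone R| = 21.
|zone P∩zone Q| = 3.
|zone P∩zone R| = 0.8928.
|zone Q∩zone R| = 10.6071.
|zone P∩zone Q∩zone R| = 0.0429.
|zone P ∪ zone Q ∪ zone R| = 106.5 − 14.4999 + 0.0429 = 92.04.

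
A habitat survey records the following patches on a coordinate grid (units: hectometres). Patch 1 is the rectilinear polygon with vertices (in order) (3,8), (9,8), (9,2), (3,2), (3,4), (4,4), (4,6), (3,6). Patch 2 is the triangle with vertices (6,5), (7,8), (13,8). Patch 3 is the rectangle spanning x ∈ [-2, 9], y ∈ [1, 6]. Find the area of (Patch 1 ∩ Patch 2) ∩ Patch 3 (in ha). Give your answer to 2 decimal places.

The region (Patch 1 ∩ Patch 2) ∩ Patch 3 is the polygon with vertices (6,5), (6.333,6), (8.333,6).
By the shoelace formula its area is 1.00.

1.00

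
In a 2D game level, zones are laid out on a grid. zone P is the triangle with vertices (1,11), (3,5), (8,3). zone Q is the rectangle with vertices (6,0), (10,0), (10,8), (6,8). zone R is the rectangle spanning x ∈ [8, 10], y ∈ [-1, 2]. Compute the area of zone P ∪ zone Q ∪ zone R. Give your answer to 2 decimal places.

By inclusion–exclusion:
Individual areas: |zone P| = 13, |zone Q| = 32, |zone R| = 6.
|zone P∩zone Q| = 1.4857.
|zone P∩zone R| = 0.
|zone Q∩zone R|: x∈[8,10], y∈[0,2] → 2·2 = 4.
|zone P∩zone Q∩zone R| = 0.
|zone P ∪ zone Q ∪ zone R| = 51 − 5.4857 + 0 = 45.51.

45.51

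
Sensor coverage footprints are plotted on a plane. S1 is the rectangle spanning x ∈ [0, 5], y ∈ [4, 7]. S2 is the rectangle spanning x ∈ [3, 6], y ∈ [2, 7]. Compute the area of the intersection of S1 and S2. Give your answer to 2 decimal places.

|S1∩S2|: x∈[3,5], y∈[4,7] → 2·3 = 6.

6.00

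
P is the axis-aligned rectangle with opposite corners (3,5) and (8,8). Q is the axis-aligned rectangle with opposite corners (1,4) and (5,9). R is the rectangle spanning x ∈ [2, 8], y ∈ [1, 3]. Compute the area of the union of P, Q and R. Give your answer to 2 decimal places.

41.00

By inclusion–exclusion:
Individual areas: |P| = 15, |Q| = 20, |R| = 12.
|P∩Q|: x∈[3,5], y∈[5,8] → 2·3 = 6.
|P∩R| = 0 (no overlap).
|Q∩R| = 0 (no overlap).
|P∩Q∩R| = 0.
|P ∪ Q ∪ R| = 47 − 6 + 0 = 41.00.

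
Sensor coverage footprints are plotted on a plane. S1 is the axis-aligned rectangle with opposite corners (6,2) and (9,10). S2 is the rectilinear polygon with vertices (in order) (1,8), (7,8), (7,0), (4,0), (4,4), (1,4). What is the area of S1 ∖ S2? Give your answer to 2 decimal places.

18.00

|S1| = 24, |S1∩S2| = 6.
|S1 ∖ S2| = |S1| − |S1∩S2| = 24 − 6 = 18.00.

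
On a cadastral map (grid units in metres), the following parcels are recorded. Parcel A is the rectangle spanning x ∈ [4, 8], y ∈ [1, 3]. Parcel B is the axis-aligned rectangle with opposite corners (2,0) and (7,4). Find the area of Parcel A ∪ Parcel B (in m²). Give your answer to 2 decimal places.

By inclusion–exclusion:
Individual areas: |Parcel A| = 8, |Parcel B| = 20.
|Parcel A∩Parcel B|: x∈[4,7], y∈[1,3] → 3·2 = 6.
|Parcel A ∪ Parcel B| = 28 − 6 = 22.00.

22.00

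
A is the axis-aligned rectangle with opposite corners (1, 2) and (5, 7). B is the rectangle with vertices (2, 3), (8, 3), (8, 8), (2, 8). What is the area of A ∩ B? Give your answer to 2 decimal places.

|A∩B|: x∈[2,5], y∈[3,7] → 3·4 = 12.

12.00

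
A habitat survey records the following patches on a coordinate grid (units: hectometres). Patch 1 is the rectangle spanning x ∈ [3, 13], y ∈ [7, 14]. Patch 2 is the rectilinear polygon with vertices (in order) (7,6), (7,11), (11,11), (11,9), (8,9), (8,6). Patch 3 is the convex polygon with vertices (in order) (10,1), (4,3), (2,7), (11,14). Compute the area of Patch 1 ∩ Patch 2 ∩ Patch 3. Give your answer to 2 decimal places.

9.38

The intersection is the polygon with vertices (7,10.889), (7.143,11), (10.769,11), (10.615,9), (8,9), (8,7), (7,7).
By the shoelace formula its area is 9.38.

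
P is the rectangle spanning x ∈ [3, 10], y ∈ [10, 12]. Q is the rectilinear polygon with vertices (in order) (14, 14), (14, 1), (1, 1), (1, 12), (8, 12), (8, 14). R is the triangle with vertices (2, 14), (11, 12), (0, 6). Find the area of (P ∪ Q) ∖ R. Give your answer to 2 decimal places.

127.23

|P ∪ Q| = 155.
|(P ∪ Q) ∩ R| = 27.7727.
|(P ∪ Q) ∖ R| = 155 − 27.7727 = 127.23.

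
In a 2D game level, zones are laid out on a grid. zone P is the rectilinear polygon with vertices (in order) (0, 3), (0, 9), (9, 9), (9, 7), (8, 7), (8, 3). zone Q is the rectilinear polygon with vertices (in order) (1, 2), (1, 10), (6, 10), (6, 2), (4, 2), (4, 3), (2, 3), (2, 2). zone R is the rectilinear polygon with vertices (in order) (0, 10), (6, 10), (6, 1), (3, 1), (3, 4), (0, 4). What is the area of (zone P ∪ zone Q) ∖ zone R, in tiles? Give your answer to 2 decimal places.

|zone P ∪ zone Q| = 58.
|(zone P ∪ zone Q) ∩ zone R| = 40.
|(zone P ∪ zone Q) ∖ zone R| = 58 − 40 = 18.00.

18.00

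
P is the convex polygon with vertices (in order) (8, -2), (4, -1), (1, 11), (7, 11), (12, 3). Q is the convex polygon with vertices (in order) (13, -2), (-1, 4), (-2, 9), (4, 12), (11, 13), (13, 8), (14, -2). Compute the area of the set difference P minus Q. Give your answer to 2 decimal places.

|P| = 90, |P∩Q| = 77.2671.
|P ∖ Q| = |P| − |P∩Q| = 90 − 77.2671 = 12.73.

12.73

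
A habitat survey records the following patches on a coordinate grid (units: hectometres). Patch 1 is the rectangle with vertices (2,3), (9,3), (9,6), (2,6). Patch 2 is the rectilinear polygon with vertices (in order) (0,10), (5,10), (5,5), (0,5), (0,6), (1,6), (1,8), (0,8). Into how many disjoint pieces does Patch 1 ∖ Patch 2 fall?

Patch 1 ∖ Patch 2 is a single connected region.

1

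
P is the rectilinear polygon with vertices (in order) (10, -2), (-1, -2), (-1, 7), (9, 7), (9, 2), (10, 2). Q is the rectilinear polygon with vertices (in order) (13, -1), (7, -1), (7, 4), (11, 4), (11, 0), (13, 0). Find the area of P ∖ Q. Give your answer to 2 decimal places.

|P| = 94, |P∩Q| = 13.
|P ∖ Q| = |P| − |P∩Q| = 94 − 13 = 81.00.

81.00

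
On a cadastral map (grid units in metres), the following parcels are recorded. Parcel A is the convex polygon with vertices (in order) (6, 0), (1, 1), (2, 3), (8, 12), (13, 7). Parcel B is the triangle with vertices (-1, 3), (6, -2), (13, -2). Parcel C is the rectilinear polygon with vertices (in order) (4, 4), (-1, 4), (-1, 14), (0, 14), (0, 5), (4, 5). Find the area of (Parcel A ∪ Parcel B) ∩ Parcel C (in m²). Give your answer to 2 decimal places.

The region (Parcel A ∪ Parcel B) ∩ Parcel C is the polygon with vertices (3.333,5), (4,5), (4,4), (2.667,4).
By the shoelace formula its area is 1.00.

1.00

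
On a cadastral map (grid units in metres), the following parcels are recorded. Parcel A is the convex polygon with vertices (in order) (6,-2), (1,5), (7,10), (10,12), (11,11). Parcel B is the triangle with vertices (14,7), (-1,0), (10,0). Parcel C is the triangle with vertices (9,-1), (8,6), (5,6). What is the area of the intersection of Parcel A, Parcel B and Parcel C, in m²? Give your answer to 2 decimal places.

2.19

The intersection is the polygon with vertices (8.241,4.312), (8.292,3.958), (7.437,1.736), (6.444,3.474).
By the shoelace formula its area is 2.19.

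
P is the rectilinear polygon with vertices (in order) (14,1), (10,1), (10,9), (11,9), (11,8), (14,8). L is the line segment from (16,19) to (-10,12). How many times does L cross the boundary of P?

0

The segment lies entirely outside P and never meets its boundary.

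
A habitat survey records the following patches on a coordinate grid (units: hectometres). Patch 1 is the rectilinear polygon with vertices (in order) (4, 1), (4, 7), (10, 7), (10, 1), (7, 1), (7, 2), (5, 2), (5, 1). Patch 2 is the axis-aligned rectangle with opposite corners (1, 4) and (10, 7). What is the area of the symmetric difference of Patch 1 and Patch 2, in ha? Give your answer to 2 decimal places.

|Patch 1| = 34, |Patch 2| = 27, |Patch 1∩Patch 2| = 18.
|Patch 1 △ Patch 2| = |Patch 1| + |Patch 2| − 2·|Patch 1∩Patch 2| = 34 + 27 − 36 = 25.00.

25.00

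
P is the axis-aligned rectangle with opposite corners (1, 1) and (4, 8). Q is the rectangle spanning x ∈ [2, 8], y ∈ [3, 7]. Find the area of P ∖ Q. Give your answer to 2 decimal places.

13.00

|P∩Q|: x∈[2,4], y∈[3,7] → 2·4 = 8.
|P| = 21.
|P ∖ Q| = |P| − |P∩Q| = 21 − 8 = 13.00.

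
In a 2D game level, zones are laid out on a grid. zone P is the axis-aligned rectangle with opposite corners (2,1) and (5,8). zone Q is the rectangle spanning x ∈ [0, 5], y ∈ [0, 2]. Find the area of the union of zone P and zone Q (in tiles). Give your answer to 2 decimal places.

By inclusion–exclusion:
Individual areas: |zone P| = 21, |zone Q| = 10.
|zone P∩zone Q|: x∈[2,5], y∈[1,2] → 3·1 = 3.
|zone P ∪ zone Q| = 31 − 3 = 28.00.

28.00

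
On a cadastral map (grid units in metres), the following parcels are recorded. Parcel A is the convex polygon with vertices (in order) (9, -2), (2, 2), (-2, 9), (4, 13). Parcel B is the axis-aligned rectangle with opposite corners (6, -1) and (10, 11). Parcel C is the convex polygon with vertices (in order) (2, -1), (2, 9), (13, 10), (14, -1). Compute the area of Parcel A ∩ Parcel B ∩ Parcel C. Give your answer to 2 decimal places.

The intersection is the polygon with vertices (6,7), (8.667,-1), (7.25,-1), (6,-0.286).
By the shoelace formula its area is 10.22.

10.22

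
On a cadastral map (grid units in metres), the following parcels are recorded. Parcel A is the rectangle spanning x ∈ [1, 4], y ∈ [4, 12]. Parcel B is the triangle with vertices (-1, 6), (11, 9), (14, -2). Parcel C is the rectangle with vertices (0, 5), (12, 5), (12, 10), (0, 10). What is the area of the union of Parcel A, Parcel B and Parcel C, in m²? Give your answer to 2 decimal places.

By inclusion–exclusion:
Individual areas: |Parcel A| = 24, |Parcel B| = 70.5, |Parcel C| = 60.
|Parcel A∩Parcel B| = 7.8083.
|Parcel A∩Parcel C|: x∈[1,4], y∈[5,10] → 3·5 = 15.
|Parcel B∩Parcel C| = 30.8375.
|Parcel A∩Parcel B∩Parcel C| = 5.625.
|Parcel A ∪ Parcel B ∪ Parcel C| = 154.5 − 53.6458 + 5.625 = 106.48.

106.48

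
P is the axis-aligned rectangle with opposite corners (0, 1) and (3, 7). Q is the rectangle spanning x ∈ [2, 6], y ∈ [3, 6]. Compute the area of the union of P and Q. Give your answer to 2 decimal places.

27.00

By inclusion–exclusion:
Individual areas: |P| = 18, |Q| = 12.
|P∩Q|: x∈[2,3], y∈[3,6] → 1·3 = 3.
|P ∪ Q| = 30 − 3 = 27.00.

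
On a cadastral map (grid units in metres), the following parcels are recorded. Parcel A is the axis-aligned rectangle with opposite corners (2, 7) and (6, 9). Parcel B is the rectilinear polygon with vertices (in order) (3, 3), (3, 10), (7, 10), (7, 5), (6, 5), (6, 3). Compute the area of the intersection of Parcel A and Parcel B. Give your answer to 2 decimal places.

The intersection is the polygon with vertices (6,9), (6,7), (3,7), (3,9).
By the shoelace formula its area is 6.00.

6.00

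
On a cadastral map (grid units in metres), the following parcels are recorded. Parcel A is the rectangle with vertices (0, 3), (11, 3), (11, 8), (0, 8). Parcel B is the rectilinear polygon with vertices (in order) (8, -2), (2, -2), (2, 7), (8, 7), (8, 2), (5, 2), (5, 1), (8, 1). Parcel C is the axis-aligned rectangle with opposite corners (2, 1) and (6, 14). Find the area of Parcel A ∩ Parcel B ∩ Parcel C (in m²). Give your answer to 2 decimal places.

16.00

The intersection is the polygon with vertices (2,7), (6,7), (6,3), (2,3).
By the shoelace formula its area is 16.00.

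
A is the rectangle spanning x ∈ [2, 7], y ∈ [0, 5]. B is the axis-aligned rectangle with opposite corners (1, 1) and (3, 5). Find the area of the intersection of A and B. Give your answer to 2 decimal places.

|A∩B|: x∈[2,3], y∈[1,5] → 1·4 = 4.

4.00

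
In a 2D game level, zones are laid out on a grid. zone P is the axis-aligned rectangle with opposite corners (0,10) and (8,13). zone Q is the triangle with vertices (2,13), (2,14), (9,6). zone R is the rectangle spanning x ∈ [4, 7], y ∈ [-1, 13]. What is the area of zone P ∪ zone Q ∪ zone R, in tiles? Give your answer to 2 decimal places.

By inclusion–exclusion:
Individual areas: |zone P| = 24, |zone Q| = 3.5, |zone R| = 42.
|zone P∩zone Q| = 2.0625.
|zone P∩zone R|: x∈[4,7], y∈[10,13] → 3·3 = 9.
|zone Q∩zone R| = 1.5.
|zone P∩zone Q∩zone R| = 0.7857.
|zone P ∪ zone Q ∪ zone R| = 69.5 − 12.5625 + 0.7857 = 57.72.

57.72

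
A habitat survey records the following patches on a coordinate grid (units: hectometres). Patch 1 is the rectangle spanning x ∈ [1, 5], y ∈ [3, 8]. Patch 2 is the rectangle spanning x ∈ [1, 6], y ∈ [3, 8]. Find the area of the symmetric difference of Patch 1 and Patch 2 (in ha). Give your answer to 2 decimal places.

5.00

|Patch 1∩Patch 2|: x∈[1,5], y∈[3,8] → 4·5 = 20.
|Patch 1 △ Patch 2| = |Patch 1| + |Patch 2| − 2·|Patch 1∩Patch 2| = 20 + 25 − 40 = 5.00.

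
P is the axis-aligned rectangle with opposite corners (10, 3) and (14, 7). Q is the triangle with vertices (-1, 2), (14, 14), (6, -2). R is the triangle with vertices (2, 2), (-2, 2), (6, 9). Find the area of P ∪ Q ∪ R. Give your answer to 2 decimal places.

By inclusion–exclusion:
Individual areas: |P| = 16, |Q| = 72, |R| = 14.
|P∩Q| = 0.25.
|P∩R| = 0.
|Q∩R| = 6.6316.
|P∩Q∩R| = 0.
|P ∪ Q ∪ R| = 102 − 6.8816 + 0 = 95.12.

95.12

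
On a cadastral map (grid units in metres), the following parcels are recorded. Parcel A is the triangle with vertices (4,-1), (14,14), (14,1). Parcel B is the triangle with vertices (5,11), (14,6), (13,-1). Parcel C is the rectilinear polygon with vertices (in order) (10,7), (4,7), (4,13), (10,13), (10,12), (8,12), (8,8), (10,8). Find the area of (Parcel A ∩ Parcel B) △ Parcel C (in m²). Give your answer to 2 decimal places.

|Parcel A ∩ Parcel B| = 24.3663.
|(Parcel A ∩ Parcel B) ∩ Parcel C| = 0.3333.
|(Parcel A ∩ Parcel B) △ Parcel C| = 24.3663 + 28 − 0.6667 = 51.70.

51.70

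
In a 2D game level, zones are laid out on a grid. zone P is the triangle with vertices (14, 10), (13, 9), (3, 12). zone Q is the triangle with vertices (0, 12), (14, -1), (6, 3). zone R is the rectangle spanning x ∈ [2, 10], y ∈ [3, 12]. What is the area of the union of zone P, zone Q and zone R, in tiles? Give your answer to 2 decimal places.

84.13

By inclusion–exclusion:
Individual areas: |zone P| = 6.5, |zone Q| = 24, |zone R| = 72.
|zone P∩zone Q| = 0.
|zone P∩zone R| = 2.8955.
|zone Q∩zone R| = 15.4725.
|zone P∩zone Q∩zone R| = 0.
|zone P ∪ zone Q ∪ zone R| = 102.5 − 18.368 + 0 = 84.13.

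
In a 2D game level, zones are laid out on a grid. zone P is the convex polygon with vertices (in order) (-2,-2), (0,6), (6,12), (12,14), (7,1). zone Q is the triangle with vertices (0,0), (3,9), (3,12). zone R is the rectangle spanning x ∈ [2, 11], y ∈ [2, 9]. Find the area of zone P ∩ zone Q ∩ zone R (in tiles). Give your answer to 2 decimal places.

1.00

The intersection is the polygon with vertices (2,6), (2,8), (3,9).
By the shoelace formula its area is 1.00.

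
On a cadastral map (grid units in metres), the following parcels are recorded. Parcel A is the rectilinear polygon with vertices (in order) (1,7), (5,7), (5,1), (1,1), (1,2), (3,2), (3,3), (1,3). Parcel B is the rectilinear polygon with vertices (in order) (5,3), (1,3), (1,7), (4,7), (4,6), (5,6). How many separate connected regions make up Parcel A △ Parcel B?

2

Parcel A △ Parcel B splits into 2 disjoint pieces (area 1, area 6).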